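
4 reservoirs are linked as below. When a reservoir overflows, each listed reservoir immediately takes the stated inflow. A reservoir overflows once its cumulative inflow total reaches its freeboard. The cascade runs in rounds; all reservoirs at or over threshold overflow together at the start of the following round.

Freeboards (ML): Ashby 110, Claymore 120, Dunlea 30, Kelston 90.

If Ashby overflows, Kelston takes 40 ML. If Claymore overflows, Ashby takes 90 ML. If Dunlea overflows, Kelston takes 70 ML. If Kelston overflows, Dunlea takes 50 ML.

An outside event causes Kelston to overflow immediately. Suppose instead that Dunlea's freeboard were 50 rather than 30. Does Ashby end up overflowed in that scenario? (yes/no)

With Dunlea's freeboard at 50:
Round 1 — Kelston overflows (initial).
  Dunlea: +50 → 50 ≥ 50
Round 2 — Dunlea overflows.
No further overflows.

no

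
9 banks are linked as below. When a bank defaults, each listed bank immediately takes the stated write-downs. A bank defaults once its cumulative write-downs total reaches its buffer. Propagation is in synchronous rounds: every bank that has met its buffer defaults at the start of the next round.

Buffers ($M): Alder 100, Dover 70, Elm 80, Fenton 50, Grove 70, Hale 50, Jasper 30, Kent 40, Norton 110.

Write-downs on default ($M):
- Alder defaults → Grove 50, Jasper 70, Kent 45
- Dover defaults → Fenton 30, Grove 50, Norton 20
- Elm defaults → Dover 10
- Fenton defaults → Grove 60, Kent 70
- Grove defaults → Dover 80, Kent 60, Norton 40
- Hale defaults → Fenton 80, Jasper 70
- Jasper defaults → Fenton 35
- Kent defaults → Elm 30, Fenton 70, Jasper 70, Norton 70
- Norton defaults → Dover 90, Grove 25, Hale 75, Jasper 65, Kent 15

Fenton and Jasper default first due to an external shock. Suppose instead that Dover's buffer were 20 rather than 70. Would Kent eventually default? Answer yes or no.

yes

With Dover's buffer at 20:
Round 1 — Fenton, Jasper default (initial).
  Grove: +60 → 60 < 70
  Kent: +70 → 70 ≥ 40
Round 2 — Kent defaults.
  Elm: +30 → 30 < 80
  Norton: +70 → 70 < 110
No further defaults.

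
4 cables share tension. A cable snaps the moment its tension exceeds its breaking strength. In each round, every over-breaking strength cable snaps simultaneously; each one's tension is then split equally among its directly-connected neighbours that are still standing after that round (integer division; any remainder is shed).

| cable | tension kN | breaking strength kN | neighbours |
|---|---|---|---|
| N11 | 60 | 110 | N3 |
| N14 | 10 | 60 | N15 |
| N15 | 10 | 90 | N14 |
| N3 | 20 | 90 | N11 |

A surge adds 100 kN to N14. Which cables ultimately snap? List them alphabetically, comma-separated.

Round 1 — N14 at 110 > 60. N14 snaps.
  N14 sheds 110 kN to N15: 110 each.
    N15: 10+110 = 120 > 90
Round 2 — N15 snaps.
  N15 sheds 120 kN: no online neighbours, lost.
No further breaks.

N14, N15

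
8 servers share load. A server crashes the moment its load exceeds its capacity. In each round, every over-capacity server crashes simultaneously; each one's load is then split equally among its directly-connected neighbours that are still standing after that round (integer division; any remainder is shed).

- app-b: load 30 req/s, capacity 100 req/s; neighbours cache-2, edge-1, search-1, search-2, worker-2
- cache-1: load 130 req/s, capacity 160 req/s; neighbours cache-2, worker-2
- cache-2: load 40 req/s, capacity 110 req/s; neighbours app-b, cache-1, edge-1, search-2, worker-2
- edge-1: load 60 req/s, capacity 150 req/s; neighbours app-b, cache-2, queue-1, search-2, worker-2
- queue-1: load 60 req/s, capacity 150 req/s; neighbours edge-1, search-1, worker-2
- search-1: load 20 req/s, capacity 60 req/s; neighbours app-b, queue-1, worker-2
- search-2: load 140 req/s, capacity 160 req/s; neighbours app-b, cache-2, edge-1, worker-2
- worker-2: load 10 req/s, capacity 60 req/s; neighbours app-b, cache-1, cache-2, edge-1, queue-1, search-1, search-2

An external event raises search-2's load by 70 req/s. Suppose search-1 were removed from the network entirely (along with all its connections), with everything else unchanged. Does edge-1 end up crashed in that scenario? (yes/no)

no

With search-1 removed:
Round 1 — search-2 at 210 > 160. search-2 crashes.
  search-2 sheds 210 req/s to app-b, cache-2, edge-1, worker-2: 52 each (2 lost).
    app-b: 30+52 = 82 ≤ 100
    cache-2: 40+52 = 92 ≤ 110
    edge-1: 60+52 = 112 ≤ 150
    worker-2: 10+52 = 62 > 60
Round 2 — worker-2 crashes.
  worker-2 sheds 62 req/s to app-b, cache-1, cache-2, edge-1, queue-1: 12 each (2 lost).
    app-b: 82+12 = 94 ≤ 100
    cache-1: 130+12 = 142 ≤ 160
    cache-2: 92+12 = 104 ≤ 110
    edge-1: 112+12 = 124 ≤ 150
    queue-1: 60+12 = 72 ≤ 150
No further crashes.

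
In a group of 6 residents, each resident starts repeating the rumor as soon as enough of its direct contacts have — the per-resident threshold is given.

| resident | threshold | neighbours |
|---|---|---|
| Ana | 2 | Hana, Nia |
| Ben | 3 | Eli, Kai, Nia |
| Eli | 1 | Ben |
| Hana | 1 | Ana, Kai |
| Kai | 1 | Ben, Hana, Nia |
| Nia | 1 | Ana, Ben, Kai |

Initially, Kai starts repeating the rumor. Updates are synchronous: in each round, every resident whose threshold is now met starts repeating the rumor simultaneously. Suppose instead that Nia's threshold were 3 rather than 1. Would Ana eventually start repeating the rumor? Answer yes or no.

With Nia's threshold at 3:
Round 1 — Kai starts repeating the rumor (initial).
Round 2 — checking thresholds:
  Ben: 1 of 3 neighbours < 3, holds.
  Hana: 1 of 2 neighbours ≥ 1, starts repeating the rumor.
  Nia: 1 of 3 neighbours < 3, holds.
Round 3 — no new spreads; cascade stops.

no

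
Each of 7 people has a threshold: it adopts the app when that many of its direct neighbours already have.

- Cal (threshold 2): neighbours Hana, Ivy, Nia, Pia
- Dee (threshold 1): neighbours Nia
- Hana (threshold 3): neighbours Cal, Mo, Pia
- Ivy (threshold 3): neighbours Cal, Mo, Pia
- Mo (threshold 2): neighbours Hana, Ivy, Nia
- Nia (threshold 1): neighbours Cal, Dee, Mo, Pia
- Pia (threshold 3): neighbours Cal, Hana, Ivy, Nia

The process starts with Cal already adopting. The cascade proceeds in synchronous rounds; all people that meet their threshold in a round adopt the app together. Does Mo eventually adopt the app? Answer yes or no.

no

Round 1 — Cal adopts the app (initial).
Round 2 — checking thresholds:
  Hana: 1 of 3 neighbours < 3, below threshold.
  Ivy: 1 of 3 neighbours < 3, below threshold.
  Nia: 1 of 4 neighbours ≥ 1, adopts the app.
  Pia: 1 of 4 neighbours < 3, below threshold.
Round 3 — checking thresholds:
  Dee: 1 of 1 neighbours ≥ 1, adopts the app.
  Hana: 1 of 3 neighbours < 3, below threshold.
  Ivy: 1 of 3 neighbours < 3, below threshold.
  Mo: 1 of 3 neighbours < 2, below threshold.
  Pia: 2 of 4 neighbours < 3, below threshold.
Round 4 — no new adoptions; cascade stops.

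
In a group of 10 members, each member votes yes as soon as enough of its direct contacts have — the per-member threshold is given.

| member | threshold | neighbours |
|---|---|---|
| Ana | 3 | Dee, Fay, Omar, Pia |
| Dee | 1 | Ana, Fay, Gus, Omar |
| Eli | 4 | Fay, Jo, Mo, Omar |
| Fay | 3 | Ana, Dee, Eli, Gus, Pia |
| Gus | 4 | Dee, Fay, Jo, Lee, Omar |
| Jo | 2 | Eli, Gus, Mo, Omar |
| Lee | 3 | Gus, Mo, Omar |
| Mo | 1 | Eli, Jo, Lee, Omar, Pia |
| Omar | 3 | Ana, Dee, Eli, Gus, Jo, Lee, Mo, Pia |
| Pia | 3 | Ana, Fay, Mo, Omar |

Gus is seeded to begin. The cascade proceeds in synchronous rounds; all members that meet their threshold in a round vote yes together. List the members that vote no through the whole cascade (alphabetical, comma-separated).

Ana, Eli, Fay, Jo, Lee, Mo, Omar, Pia

Round 1 — Gus votes yes (initial).
Round 2 — checking thresholds:
  Dee: 1 of 4 neighbours ≥ 1, votes yes.
  Fay: 1 of 5 neighbours < 3, below threshold.
  Jo: 1 of 4 neighbours < 2, below threshold.
  Lee: 1 of 3 neighbours < 3, below threshold.
  Omar: 1 of 8 neighbours < 3, below threshold.
Round 3 — no new yes votes; cascade stops.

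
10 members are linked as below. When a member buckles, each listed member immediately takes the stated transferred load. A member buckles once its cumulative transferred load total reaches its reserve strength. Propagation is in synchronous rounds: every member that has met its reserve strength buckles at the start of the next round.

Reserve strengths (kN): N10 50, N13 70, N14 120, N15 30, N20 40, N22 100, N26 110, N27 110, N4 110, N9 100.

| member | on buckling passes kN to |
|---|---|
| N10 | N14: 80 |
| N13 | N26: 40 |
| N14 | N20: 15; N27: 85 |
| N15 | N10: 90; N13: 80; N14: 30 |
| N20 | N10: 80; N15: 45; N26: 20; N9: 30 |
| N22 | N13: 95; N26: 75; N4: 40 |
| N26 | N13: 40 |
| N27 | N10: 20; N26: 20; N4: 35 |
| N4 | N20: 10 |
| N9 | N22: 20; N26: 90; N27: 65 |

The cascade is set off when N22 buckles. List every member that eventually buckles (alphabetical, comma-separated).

Round 1 — N22 buckles (initial).
  N13: +95 → 95 ≥ 70
  N26: +75 → 75 < 110
  N4: +40 → 40 < 110
Round 2 — N13 buckles.
  N26: +40 → 115 ≥ 110
Round 3 — N26 buckles.
No further bucklings.

N13, N22, N26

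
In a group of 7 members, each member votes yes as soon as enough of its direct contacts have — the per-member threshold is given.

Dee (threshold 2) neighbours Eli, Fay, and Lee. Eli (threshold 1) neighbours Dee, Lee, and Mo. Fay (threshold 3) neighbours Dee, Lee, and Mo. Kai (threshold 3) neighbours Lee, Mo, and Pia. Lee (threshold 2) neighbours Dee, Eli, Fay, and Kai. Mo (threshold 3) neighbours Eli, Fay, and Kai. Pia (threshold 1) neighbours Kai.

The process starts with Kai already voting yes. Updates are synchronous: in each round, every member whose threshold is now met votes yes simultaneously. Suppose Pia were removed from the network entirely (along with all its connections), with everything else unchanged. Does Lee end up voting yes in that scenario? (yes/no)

no

With Pia removed:
Round 1 — Kai votes yes (initial).
Round 2 — no new yes votes; cascade stops.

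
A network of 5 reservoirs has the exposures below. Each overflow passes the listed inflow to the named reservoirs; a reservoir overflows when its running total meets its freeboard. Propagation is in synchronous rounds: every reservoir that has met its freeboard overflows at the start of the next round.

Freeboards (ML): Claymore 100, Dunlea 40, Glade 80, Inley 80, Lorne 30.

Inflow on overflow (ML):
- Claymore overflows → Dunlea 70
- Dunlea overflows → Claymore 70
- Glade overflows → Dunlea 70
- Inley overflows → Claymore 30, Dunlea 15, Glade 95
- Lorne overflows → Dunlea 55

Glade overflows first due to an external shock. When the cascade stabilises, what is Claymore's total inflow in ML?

Round 1 — Glade overflows (initial).
  Dunlea: +70 → 70 ≥ 40
Round 2 — Dunlea overflows.
  Claymore: +70 → 70 < 100
No further overflows.

70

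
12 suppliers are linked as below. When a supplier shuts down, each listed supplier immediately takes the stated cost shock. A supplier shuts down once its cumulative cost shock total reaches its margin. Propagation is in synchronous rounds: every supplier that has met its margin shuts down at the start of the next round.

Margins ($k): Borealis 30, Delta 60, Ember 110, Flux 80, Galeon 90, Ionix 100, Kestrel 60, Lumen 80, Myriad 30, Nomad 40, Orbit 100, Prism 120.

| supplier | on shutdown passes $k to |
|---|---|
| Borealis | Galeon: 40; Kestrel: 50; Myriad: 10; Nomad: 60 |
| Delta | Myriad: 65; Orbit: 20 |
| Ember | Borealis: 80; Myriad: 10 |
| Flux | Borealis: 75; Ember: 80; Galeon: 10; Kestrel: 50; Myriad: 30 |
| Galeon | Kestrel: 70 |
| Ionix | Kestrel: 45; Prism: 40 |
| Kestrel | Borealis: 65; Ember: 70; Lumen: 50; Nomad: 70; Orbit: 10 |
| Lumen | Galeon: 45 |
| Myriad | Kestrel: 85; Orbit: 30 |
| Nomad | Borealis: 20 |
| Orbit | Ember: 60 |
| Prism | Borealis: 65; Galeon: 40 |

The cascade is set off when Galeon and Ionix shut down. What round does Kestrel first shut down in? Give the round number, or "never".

2

Round 1 — Galeon, Ionix shut down (initial).
  Kestrel: +70+45 → 115 ≥ 60
  Prism: +40 → 40 < 120
Round 2 — Kestrel shuts down.
  Borealis: +65 → 65 ≥ 30
  Ember: +70 → 70 < 110
  Lumen: +50 → 50 < 80
  Nomad: +70 → 70 ≥ 40
  Orbit: +10 → 10 < 100
Round 3 — Borealis, Nomad shut down.
  Myriad: +10 → 10 < 30
No further shutdowns.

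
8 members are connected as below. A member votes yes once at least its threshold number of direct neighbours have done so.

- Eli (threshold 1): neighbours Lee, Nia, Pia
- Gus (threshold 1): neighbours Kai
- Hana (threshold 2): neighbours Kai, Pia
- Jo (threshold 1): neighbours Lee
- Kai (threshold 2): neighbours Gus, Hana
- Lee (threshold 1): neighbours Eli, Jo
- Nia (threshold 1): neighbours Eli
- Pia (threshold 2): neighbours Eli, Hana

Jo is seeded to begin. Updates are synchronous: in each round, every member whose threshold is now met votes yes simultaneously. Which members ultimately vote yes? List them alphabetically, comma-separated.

Eli, Jo, Lee, Nia

Round 1 — Jo votes yes (initial).
Round 2 — checking thresholds:
  Lee: 1 of 2 neighbours ≥ 1, votes yes.
Round 3 — checking thresholds:
  Eli: 1 of 3 neighbours ≥ 1, votes yes.
Round 4 — checking thresholds:
  Nia: 1 of 1 neighbours ≥ 1, votes yes.
  Pia: 1 of 2 neighbours < 2, below threshold.
Round 5 — no new yes votes; cascade stops.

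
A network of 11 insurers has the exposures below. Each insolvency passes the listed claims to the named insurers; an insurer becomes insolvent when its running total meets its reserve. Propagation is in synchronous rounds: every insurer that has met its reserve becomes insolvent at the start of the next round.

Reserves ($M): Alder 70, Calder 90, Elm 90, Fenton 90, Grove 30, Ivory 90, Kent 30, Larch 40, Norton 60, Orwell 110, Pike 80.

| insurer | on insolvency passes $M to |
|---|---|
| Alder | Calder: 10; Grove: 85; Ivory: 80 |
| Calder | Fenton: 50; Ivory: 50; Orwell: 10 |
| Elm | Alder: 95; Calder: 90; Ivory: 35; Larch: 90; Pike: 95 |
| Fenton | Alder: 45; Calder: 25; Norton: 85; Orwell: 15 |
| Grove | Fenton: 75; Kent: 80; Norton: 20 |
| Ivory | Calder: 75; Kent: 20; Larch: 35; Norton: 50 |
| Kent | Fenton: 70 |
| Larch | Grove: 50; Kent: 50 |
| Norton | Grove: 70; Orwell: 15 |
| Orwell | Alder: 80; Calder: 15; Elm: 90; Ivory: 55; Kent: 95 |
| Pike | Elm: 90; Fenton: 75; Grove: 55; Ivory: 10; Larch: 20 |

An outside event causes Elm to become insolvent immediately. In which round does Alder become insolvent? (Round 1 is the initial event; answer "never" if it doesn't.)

Round 1 — Elm becomes insolvent (initial).
  Alder: +95 → 95 ≥ 70
  Calder: +90 → 90 ≥ 90
  Ivory: +35 → 35 < 90
  Larch: +90 → 90 ≥ 40
  Pike: +95 → 95 ≥ 80
Round 2 — Alder, Calder, Larch, Pike become insolvent.
  Fenton: +50+75 → 125 ≥ 90
  Grove: +85+50+55 → 190 ≥ 30
  Ivory: +80+50+10 → 175 ≥ 90
  Kent: +50 → 50 ≥ 30
  Orwell: +10 → 10 < 110
Round 3 — Fenton, Grove, Ivory, Kent become insolvent.
  Norton: +85+20+50 → 155 ≥ 60
  Orwell: +15 → 25 < 110
Round 4 — Norton becomes insolvent.
  Orwell: +15 → 40 < 110
No further insolvencies.

2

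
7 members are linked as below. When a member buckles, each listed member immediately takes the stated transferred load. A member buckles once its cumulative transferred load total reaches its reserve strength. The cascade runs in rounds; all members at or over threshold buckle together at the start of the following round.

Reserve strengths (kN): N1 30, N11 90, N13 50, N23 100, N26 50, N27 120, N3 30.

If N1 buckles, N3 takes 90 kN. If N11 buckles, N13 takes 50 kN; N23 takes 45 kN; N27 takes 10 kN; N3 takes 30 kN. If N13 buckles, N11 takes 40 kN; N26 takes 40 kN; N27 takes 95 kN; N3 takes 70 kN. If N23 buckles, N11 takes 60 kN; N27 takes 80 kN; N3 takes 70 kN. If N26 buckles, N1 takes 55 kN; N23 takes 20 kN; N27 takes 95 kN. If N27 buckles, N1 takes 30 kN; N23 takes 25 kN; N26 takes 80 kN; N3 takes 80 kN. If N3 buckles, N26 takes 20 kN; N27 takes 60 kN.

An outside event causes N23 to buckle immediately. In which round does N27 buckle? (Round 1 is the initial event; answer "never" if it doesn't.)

3

Round 1 — N23 buckles (initial).
  N11: +60 → 60 < 90
  N27: +80 → 80 < 120
  N3: +70 → 70 ≥ 30
Round 2 — N3 buckles.
  N26: +20 → 20 < 50
  N27: +60 → 140 ≥ 120
Round 3 — N27 buckles.
  N1: +30 → 30 ≥ 30
  N26: +80 → 100 ≥ 50
Round 4 — N1, N26 buckle.
No further bucklings.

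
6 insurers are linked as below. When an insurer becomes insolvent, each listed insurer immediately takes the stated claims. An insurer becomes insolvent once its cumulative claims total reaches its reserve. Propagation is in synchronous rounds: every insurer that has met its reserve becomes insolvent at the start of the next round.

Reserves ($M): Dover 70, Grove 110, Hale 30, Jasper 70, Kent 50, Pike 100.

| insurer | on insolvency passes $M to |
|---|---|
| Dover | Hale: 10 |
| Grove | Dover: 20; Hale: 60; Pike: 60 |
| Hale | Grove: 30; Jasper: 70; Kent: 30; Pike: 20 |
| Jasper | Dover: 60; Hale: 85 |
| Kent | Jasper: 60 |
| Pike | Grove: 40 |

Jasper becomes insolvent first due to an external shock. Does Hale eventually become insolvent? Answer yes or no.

Round 1 — Jasper becomes insolvent (initial).
  Dover: +60 → 60 < 70
  Hale: +85 → 85 ≥ 30
Round 2 — Hale becomes insolvent.
  Grove: +30 → 30 < 110
  Kent: +30 → 30 < 50
  Pike: +20 → 20 < 100
No further insolvencies.

yes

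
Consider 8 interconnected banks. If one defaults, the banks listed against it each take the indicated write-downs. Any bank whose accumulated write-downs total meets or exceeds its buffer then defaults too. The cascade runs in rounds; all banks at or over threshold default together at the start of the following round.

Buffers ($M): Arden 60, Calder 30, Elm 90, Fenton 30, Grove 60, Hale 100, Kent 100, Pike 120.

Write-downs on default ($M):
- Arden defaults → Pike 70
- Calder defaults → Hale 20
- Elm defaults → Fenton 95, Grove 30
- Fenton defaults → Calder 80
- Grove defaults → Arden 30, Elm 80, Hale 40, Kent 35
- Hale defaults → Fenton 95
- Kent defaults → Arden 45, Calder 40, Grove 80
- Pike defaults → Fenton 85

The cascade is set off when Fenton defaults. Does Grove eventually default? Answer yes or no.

Round 1 — Fenton defaults (initial).
  Calder: +80 → 80 ≥ 30
Round 2 — Calder defaults.
  Hale: +20 → 20 < 100
No further defaults.

no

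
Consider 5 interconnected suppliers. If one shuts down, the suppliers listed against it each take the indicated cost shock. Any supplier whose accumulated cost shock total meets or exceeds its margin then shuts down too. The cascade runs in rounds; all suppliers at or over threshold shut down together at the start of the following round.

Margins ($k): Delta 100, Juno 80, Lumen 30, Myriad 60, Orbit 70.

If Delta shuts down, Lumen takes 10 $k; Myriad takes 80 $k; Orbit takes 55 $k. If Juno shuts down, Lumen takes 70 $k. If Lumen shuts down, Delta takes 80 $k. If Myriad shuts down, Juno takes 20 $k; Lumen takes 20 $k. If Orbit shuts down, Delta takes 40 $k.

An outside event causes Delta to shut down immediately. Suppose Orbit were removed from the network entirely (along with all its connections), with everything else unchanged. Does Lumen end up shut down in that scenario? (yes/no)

yes

With Orbit removed:
Round 1 — Delta shuts down (initial).
  Lumen: +10 → 10 < 30
  Myriad: +80 → 80 ≥ 60
Round 2 — Myriad shuts down.
  Juno: +20 → 20 < 80
  Lumen: +20 → 30 ≥ 30
Round 3 — Lumen shuts down.
No further shutdowns.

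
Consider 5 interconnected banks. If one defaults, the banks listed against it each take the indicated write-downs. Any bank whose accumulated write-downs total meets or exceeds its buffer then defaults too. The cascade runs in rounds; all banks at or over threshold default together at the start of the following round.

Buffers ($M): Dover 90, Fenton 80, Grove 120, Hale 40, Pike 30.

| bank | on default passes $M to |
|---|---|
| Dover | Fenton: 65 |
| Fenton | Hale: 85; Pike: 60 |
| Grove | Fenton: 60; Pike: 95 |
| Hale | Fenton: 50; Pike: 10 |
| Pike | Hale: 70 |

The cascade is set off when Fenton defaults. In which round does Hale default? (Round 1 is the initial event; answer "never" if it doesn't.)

Round 1 — Fenton defaults (initial).
  Hale: +85 → 85 ≥ 40
  Pike: +60 → 60 ≥ 30
Round 2 — Hale, Pike default.
No further defaults.

2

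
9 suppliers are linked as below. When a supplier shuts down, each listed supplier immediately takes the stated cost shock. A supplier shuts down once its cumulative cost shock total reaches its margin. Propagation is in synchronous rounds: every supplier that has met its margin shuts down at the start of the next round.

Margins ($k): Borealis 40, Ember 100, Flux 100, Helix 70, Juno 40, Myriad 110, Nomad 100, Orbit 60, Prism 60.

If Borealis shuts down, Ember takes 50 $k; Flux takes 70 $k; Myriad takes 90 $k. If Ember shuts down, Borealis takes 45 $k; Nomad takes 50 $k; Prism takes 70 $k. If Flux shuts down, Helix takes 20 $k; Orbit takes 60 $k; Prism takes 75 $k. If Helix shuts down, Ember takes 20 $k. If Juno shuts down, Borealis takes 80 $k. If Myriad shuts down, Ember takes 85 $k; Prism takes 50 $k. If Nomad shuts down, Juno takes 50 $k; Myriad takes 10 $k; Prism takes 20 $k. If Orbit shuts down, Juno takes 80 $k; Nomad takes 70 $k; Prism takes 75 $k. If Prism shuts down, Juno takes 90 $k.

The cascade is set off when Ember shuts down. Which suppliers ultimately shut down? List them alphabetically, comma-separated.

Round 1 — Ember shuts down (initial).
  Borealis: +45 → 45 ≥ 40
  Nomad: +50 → 50 < 100
  Prism: +70 → 70 ≥ 60
Round 2 — Borealis, Prism shut down.
  Flux: +70 → 70 < 100
  Juno: +90 → 90 ≥ 40
  Myriad: +90 → 90 < 110
Round 3 — Juno shuts down.
No further shutdowns.

Borealis, Ember, Juno, Prism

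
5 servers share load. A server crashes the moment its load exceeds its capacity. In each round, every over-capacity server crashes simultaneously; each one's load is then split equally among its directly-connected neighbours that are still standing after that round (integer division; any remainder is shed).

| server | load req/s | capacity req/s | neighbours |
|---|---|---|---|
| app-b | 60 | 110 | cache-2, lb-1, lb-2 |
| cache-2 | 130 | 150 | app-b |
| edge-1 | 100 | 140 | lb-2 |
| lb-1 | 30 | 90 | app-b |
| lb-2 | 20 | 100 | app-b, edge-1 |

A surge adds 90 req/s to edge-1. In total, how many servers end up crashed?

5

Round 1 — edge-1 at 190 > 140. edge-1 crashes.
  edge-1 sheds 190 req/s to lb-2: 190 each.
    lb-2: 20+190 = 210 > 100
Round 2 — lb-2 crashes.
  lb-2 sheds 210 req/s to app-b: 210 each.
    app-b: 60+210 = 270 > 110
Round 3 — app-b crashes.
  app-b sheds 270 req/s to cache-2, lb-1: 135 each.
    cache-2: 130+135 = 265 > 150
    lb-1: 30+135 = 165 > 90
Round 4 — cache-2, lb-1 crash.
  cache-2 sheds 265 req/s: no online neighbours, lost.
  lb-1 sheds 165 req/s: no online neighbours, lost.
No further crashes.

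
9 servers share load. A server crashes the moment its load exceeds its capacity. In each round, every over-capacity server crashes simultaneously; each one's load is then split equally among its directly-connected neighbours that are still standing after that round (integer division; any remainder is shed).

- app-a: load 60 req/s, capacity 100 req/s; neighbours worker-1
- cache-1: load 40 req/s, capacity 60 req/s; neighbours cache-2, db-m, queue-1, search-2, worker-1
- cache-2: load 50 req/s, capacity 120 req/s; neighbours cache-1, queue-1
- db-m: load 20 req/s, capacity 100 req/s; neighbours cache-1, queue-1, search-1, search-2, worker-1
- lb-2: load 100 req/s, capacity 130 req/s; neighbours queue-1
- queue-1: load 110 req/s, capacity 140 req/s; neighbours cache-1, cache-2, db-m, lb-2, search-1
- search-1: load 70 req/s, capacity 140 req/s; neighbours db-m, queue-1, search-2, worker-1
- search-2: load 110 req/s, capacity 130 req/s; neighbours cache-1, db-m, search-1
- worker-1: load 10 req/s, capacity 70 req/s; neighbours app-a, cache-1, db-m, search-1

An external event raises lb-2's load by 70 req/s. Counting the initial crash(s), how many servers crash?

9

Round 1 — lb-2 at 170 > 130. lb-2 crashes.
  lb-2 sheds 170 req/s to queue-1: 170 each.
    queue-1: 110+170 = 280 > 140
Round 2 — queue-1 crashes.
  queue-1 sheds 280 req/s to cache-1, cache-2, db-m, search-1: 70 each.
    cache-1: 40+70 = 110 > 60
    cache-2: 50+70 = 120 ≤ 120
    db-m: 20+70 = 90 ≤ 100
    search-1: 70+70 = 140 ≤ 140
Round 3 — cache-1 crashes.
  cache-1 sheds 110 req/s to cache-2, db-m, search-2, worker-1: 27 each (2 lost).
    cache-2: 120+27 = 147 > 120
    db-m: 90+27 = 117 > 100
    search-2: 110+27 = 137 > 130
    worker-1: 10+27 = 37 ≤ 70
Round 4 — cache-2, db-m, search-2 crash.
  cache-2 sheds 147 req/s: no online neighbours, lost.
  db-m sheds 117 req/s to search-1, worker-1: 58 each (1 lost).
    search-1: 140+58 = 198 > 140
    worker-1: 37+58 = 95 > 70
  search-2 sheds 137 req/s to search-1: 137 each.
    search-1: 198+137 = 335 > 140
Round 5 — search-1, worker-1 crash.
  search-1 sheds 335 req/s: no online neighbours, lost.
  worker-1 sheds 95 req/s to app-a: 95 each.
    app-a: 60+95 = 155 > 100
Round 6 — app-a crashes.
  app-a sheds 155 req/s: no online neighbours, lost.
No further crashes.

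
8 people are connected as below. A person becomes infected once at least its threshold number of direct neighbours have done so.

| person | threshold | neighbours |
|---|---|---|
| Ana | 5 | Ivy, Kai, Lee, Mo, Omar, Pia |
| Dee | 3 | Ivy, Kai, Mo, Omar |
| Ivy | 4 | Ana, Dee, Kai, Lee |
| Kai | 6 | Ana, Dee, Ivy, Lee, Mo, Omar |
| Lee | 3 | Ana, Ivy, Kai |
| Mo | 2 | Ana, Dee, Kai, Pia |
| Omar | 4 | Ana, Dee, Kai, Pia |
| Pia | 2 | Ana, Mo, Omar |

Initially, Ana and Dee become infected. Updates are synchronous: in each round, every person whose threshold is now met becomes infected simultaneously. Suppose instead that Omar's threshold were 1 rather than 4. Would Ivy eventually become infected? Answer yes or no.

no

With Omar's threshold at 1:
Round 1 — Ana, Dee become infected (initial).
Round 2 — checking thresholds:
  Ivy: 2 of 4 neighbours < 4, holds.
  Kai: 2 of 6 neighbours < 6, holds.
  Lee: 1 of 3 neighbours < 3, holds.
  Mo: 2 of 4 neighbours ≥ 2, becomes infected.
  Omar: 2 of 4 neighbours ≥ 1, becomes infected.
  Pia: 1 of 3 neighbours < 2, holds.
Round 3 — checking thresholds:
  Ivy: 2 of 4 neighbours < 4, holds.
  Kai: 4 of 6 neighbours < 6, holds.
  Lee: 1 of 3 neighbours < 3, holds.
  Pia: 3 of 3 neighbours ≥ 2, becomes infected.
Round 4 — no new infections; cascade stops.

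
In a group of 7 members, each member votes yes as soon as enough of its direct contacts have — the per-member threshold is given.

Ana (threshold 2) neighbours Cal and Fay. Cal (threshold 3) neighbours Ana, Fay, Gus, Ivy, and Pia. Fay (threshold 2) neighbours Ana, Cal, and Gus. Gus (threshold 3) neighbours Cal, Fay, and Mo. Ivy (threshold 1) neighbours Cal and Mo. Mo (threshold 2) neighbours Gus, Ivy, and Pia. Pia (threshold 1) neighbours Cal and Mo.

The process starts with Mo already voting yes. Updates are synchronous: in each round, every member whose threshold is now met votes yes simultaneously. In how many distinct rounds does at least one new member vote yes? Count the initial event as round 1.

Round 1 — Mo votes yes (initial).
Round 2 — checking thresholds:
  Gus: 1 of 3 neighbours < 3, below threshold.
  Ivy: 1 of 2 neighbours ≥ 1, votes yes.
  Pia: 1 of 2 neighbours ≥ 1, votes yes.
Round 3 — no new yes votes; cascade stops.

2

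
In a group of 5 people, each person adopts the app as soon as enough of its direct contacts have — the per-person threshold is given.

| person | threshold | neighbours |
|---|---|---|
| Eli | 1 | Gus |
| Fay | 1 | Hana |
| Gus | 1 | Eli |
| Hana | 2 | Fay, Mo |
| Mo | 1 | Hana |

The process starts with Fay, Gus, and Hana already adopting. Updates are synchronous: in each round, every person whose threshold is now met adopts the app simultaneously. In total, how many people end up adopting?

Round 1 — Fay, Gus, Hana adopt the app (initial).
Round 2 — checking thresholds:
  Eli: 1 of 1 neighbours ≥ 1, adopts the app.
  Mo: 1 of 1 neighbours ≥ 1, adopts the app.
Round 3 — no new adoptions; cascade stops.

5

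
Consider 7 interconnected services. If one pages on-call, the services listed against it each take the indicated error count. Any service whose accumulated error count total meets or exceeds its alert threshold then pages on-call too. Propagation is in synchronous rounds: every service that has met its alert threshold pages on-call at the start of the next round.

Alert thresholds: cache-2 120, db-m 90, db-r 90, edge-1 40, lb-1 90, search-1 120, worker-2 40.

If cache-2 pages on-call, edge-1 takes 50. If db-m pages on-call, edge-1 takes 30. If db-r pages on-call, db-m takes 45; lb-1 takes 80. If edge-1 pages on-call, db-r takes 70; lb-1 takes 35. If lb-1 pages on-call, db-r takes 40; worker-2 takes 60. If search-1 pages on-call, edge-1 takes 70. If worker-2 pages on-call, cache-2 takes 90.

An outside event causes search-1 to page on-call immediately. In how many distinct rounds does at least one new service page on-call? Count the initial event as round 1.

2

Round 1 — search-1 pages on-call (initial).
  edge-1: +70 → 70 ≥ 40
Round 2 — edge-1 pages on-call.
  db-r: +70 → 70 < 90
  lb-1: +35 → 35 < 90
No further pages.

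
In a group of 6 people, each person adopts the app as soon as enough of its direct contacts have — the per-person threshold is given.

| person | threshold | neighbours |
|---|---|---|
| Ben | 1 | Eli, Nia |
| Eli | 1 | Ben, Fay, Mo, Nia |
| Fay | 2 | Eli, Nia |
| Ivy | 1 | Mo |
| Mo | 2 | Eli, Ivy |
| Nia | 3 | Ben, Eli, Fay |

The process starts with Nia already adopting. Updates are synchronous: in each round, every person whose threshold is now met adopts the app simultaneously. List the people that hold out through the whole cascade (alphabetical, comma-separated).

Round 1 — Nia adopts the app (initial).
Round 2 — checking thresholds:
  Ben: 1 of 2 neighbours ≥ 1, adopts the app.
  Eli: 1 of 4 neighbours ≥ 1, adopts the app.
  Fay: 1 of 2 neighbours < 2, below threshold.
Round 3 — checking thresholds:
  Fay: 2 of 2 neighbours ≥ 2, adopts the app.
  Mo: 1 of 2 neighbours < 2, below threshold.
Round 4 — no new adoptions; cascade stops.

Ivy, Mo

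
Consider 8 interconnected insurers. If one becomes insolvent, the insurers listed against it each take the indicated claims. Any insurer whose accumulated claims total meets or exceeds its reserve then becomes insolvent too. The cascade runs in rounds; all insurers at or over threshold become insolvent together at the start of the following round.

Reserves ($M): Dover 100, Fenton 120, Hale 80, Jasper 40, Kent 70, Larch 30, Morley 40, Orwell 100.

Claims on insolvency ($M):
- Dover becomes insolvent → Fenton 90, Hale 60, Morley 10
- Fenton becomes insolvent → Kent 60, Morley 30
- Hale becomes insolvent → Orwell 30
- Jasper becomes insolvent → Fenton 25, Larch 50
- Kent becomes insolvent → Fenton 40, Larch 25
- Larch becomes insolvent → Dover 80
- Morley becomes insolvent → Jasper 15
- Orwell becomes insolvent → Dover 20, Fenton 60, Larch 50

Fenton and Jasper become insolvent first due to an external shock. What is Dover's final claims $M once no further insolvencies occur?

80

Round 1 — Fenton, Jasper become insolvent (initial).
  Kent: +60 → 60 < 70
  Larch: +50 → 50 ≥ 30
  Morley: +30 → 30 < 40
Round 2 — Larch becomes insolvent.
  Dover: +80 → 80 < 100
No further insolvencies.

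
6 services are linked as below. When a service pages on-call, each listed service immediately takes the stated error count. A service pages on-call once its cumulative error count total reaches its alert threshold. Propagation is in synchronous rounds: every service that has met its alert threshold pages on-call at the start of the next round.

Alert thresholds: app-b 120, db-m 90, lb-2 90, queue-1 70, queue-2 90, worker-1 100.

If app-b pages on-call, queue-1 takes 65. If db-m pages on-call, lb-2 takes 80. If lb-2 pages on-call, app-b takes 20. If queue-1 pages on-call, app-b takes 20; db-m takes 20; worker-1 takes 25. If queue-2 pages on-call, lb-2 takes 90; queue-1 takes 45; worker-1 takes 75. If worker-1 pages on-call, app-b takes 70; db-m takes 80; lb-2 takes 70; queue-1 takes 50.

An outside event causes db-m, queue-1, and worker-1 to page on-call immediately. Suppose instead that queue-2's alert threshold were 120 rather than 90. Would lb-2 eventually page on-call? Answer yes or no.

With queue-2's alert threshold at 120:
Round 1 — db-m, queue-1, worker-1 page on-call (initial).
  app-b: +20+70 → 90 < 120
  lb-2: +80+70 → 150 ≥ 90
Round 2 — lb-2 pages on-call.
  app-b: +20 → 110 < 120
No further pages.

yes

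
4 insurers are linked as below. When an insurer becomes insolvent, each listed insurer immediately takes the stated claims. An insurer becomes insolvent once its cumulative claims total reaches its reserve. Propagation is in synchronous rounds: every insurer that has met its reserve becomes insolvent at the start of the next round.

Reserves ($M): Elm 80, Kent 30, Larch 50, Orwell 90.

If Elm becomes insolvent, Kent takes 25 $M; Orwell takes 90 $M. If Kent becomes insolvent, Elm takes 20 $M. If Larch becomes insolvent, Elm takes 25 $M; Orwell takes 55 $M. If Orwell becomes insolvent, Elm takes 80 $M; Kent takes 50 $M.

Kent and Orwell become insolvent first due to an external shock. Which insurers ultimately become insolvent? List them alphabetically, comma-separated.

Elm, Kent, Orwell

Round 1 — Kent, Orwell become insolvent (initial).
  Elm: +20+80 → 100 ≥ 80
Round 2 — Elm becomes insolvent.
No further insolvencies.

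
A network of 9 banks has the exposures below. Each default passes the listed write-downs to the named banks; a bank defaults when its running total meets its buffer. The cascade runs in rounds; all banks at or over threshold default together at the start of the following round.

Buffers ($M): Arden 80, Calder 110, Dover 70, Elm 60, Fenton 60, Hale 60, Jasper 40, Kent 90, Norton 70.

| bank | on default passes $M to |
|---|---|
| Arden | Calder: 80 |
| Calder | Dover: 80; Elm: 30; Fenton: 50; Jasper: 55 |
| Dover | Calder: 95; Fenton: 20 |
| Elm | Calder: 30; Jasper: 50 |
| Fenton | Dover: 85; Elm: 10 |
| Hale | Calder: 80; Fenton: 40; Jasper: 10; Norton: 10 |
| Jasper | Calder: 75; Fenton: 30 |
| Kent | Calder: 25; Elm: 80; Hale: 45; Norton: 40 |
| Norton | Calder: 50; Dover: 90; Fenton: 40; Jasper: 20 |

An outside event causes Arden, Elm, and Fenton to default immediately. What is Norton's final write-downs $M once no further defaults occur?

0

Round 1 — Arden, Elm, Fenton default (initial).
  Calder: +80+30 → 110 ≥ 110
  Dover: +85 → 85 ≥ 70
  Jasper: +50 → 50 ≥ 40
Round 2 — Calder, Dover, Jasper default.
No further defaults.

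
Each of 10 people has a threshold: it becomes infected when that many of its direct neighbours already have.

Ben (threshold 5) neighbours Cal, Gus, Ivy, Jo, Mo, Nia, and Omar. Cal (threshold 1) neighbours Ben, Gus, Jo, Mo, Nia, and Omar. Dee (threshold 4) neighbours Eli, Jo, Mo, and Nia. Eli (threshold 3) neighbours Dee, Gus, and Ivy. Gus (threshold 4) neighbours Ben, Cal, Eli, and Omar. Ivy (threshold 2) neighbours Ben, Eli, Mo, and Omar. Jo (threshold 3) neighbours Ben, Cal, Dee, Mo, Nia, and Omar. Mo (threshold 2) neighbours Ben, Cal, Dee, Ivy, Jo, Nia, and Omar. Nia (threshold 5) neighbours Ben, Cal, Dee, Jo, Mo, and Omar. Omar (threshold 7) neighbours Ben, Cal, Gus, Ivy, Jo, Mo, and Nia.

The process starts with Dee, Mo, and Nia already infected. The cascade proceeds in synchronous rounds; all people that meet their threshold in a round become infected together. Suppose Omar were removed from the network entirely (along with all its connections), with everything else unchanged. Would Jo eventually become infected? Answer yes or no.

With Omar removed:
Round 1 — Dee, Mo, Nia become infected (initial).
Round 2 — checking thresholds:
  Ben: 2 of 6 neighbours < 5, holds.
  Cal: 2 of 5 neighbours ≥ 1, becomes infected.
  Eli: 1 of 3 neighbours < 3, holds.
  Ivy: 1 of 3 neighbours < 2, holds.
  Jo: 3 of 5 neighbours ≥ 3, becomes infected.
Round 3 — no new infections; cascade stops.

yes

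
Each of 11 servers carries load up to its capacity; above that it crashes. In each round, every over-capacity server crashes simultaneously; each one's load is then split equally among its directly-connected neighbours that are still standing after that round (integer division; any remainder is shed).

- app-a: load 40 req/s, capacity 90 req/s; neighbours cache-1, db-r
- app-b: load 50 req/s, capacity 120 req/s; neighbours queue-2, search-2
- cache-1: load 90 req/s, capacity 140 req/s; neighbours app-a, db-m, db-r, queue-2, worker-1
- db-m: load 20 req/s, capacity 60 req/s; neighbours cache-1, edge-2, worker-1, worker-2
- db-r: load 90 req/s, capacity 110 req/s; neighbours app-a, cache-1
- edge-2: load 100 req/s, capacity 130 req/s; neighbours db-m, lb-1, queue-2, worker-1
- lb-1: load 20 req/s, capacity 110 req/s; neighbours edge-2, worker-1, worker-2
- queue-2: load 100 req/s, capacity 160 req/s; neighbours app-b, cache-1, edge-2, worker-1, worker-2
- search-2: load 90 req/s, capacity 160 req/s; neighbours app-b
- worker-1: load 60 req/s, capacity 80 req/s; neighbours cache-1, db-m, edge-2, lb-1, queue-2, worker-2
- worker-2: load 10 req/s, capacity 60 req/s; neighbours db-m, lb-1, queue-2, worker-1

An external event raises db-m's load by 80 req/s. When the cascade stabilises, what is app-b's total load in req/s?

112

Round 1 — db-m at 100 > 60. db-m crashes.
  db-m sheds 100 req/s to cache-1, edge-2, worker-1, worker-2: 25 each.
    cache-1: 90+25 = 115 ≤ 140
    edge-2: 100+25 = 125 ≤ 130
    worker-1: 60+25 = 85 > 80
    worker-2: 10+25 = 35 ≤ 60
Round 2 — worker-1 crashes.
  worker-1 sheds 85 req/s to cache-1, edge-2, lb-1, queue-2, worker-2: 17 each.
    cache-1: 115+17 = 132 ≤ 140
    edge-2: 125+17 = 142 > 130
    lb-1: 20+17 = 37 ≤ 110
    queue-2: 100+17 = 117 ≤ 160
    worker-2: 35+17 = 52 ≤ 60
Round 3 — edge-2 crashes.
  edge-2 sheds 142 req/s to lb-1, queue-2: 71 each.
    lb-1: 37+71 = 108 ≤ 110
    queue-2: 117+71 = 188 > 160
Round 4 — queue-2 crashes.
  queue-2 sheds 188 req/s to app-b, cache-1, worker-2: 62 each (2 lost).
    app-b: 50+62 = 112 ≤ 120
    cache-1: 132+62 = 194 > 140
    worker-2: 52+62 = 114 > 60
Round 5 — cache-1, worker-2 crash.
  cache-1 sheds 194 req/s to app-a, db-r: 97 each.
    app-a: 40+97 = 137 > 90
    db-r: 90+97 = 187 > 110
  worker-2 sheds 114 req/s to lb-1: 114 each.
    lb-1: 108+114 = 222 > 110
Round 6 — app-a, db-r, lb-1 crash.
  app-a sheds 137 req/s: no online neighbours, lost.
  db-r sheds 187 req/s: no online neighbours, lost.
  lb-1 sheds 222 req/s: no online neighbours, lost.
No further crashes.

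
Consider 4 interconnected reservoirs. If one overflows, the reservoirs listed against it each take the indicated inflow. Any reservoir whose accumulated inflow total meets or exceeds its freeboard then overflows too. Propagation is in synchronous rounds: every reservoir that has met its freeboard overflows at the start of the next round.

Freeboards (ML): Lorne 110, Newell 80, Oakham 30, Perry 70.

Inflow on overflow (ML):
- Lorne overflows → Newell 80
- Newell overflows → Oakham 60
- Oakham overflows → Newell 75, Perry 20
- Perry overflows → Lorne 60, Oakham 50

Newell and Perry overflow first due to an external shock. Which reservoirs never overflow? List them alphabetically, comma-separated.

Round 1 — Newell, Perry overflow (initial).
  Lorne: +60 → 60 < 110
  Oakham: +60+50 → 110 ≥ 30
Round 2 — Oakham overflows.
No further overflows.

Lorne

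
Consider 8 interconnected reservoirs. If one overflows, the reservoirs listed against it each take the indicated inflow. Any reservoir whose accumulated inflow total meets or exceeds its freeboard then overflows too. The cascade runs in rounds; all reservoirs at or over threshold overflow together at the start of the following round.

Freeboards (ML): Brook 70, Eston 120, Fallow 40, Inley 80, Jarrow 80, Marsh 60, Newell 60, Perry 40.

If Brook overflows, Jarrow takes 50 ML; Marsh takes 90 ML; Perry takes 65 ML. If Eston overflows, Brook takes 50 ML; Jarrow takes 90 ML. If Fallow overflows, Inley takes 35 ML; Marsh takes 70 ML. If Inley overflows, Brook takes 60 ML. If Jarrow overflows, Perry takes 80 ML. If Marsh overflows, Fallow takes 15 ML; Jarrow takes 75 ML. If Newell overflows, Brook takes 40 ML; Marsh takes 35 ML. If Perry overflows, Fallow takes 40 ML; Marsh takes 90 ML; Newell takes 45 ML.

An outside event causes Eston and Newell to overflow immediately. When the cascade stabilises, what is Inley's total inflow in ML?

35

Round 1 — Eston, Newell overflow (initial).
  Brook: +50+40 → 90 ≥ 70
  Jarrow: +90 → 90 ≥ 80
  Marsh: +35 → 35 < 60
Round 2 — Brook, Jarrow overflow.
  Marsh: +90 → 125 ≥ 60
  Perry: +65+80 → 145 ≥ 40
Round 3 — Marsh, Perry overflow.
  Fallow: +15+40 → 55 ≥ 40
Round 4 — Fallow overflows.
  Inley: +35 → 35 < 80
No further overflows.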